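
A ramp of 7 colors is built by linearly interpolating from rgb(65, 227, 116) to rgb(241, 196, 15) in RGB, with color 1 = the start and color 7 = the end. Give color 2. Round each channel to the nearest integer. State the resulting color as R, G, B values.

(94, 222, 99)

With 7 swatches and endpoints inclusive, swatch 2 sits at t = (2 − 1)/(7 − 1) = 1/6 ≈ 0.1667.
R = 65 + 0.1667 × (241 − 65) = 94.339 → 94
G = 227 + 0.1667 × (196 − 227) = 221.832 → 222
B = 116 + 0.1667 × (15 − 116) = 99.163 → 99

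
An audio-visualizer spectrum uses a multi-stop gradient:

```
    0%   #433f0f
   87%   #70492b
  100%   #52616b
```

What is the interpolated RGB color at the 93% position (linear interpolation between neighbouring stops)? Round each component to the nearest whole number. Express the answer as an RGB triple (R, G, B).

93% lies between the 87% and 100% stops, so the local fraction is t = (93 − 87)/(100 − 87) = 6/13 ≈ 0.4615.
#70492b → (112, 73, 43); #52616b → (82, 97, 107).
R = 112 + 0.4615 × (82 − 112) = 98.155 → 98
G = 73 + 0.4615 × (97 − 73) = 84.076 → 84
B = 43 + 0.4615 × (107 − 43) = 72.536 → 73

(98, 84, 73)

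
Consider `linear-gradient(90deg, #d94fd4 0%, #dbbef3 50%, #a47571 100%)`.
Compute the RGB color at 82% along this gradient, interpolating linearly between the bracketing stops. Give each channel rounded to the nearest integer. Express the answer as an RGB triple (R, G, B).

82% lies between the 50% and 100% stops, so the local fraction is t = (82 − 50)/(100 − 50) = 32/50 ≈ 0.64.
#dbbef3 → (219, 190, 243); #a47571 → (164, 117, 113).
R = 219 + 0.64 × (164 − 219) = 183.8 → 184
G = 190 + 0.64 × (117 − 190) = 143.28 → 143
B = 243 + 0.64 × (113 − 243) = 159.8 → 160

(184, 143, 160)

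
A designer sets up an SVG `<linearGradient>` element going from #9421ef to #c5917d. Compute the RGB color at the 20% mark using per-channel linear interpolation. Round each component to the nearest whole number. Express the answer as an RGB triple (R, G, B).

#9421ef → (148, 33, 239); #c5917d → (197, 145, 125).
20% corresponds to t = 0.2.
R = 148 + 0.2 × (197 − 148) = 148 + 0.2 × 49 = 157.8 → 158
G = 33 + 0.2 × (145 − 33) = 33 + 0.2 × 112 = 55.4 → 55
B = 239 + 0.2 × (125 − 239) = 239 + 0.2 × -114 = 216.2 → 216

(158, 55, 216)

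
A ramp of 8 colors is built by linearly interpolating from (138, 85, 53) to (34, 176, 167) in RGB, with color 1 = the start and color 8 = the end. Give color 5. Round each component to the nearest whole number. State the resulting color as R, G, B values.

With 8 swatches and endpoints inclusive, swatch 5 sits at t = (5 − 1)/(8 − 1) = 4/7 ≈ 0.5714.
R = 138 + 0.5714 × (34 − 138) = 78.574 → 79
G = 85 + 0.5714 × (176 − 85) = 136.997 → 137
B = 53 + 0.5714 × (167 − 53) = 118.14 → 118

(79, 137, 118)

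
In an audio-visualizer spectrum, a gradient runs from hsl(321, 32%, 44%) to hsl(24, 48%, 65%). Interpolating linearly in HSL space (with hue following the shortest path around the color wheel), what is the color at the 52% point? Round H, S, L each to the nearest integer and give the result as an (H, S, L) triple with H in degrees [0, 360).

(354, 40, 55)

Hue: 24 − 321 = -297°, but |-297| > 180 so the shorter arc goes the other way: Δh = -297 + 360 = 63°.
H = 321 + 0.52 × (63) = 353.76 → 354°
S = 32 + 0.52 × (48 − 32) = 40.32 → 40%
L = 44 + 0.52 × (65 − 44) = 54.92 → 55%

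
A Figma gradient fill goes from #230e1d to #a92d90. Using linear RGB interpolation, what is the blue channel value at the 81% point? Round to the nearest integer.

122

B₁ = 29 (from #230e1d), B₂ = 144 (from #a92d90).
B = 29 + 0.81 × (144 − 29) = 122.15 → 122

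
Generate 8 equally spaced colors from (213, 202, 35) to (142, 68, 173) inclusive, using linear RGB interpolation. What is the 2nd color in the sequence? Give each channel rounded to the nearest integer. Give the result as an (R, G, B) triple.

With 8 swatches and endpoints inclusive, swatch 2 sits at t = (2 − 1)/(8 − 1) = 1/7 ≈ 0.1429.
R = 213 + 0.1429 × (142 − 213) = 202.854 → 203
G = 202 + 0.1429 × (68 − 202) = 182.851 → 183
B = 35 + 0.1429 × (173 − 35) = 54.72 → 55

(203, 183, 55)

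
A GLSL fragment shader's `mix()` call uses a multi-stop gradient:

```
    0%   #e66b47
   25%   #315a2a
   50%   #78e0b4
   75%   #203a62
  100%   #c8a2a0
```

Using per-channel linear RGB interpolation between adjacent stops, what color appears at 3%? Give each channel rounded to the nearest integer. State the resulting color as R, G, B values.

3% lies between the 0% and 25% stops, so the local fraction is t = (3 − 0)/(25 − 0) = 3/25 ≈ 0.12.
#e66b47 → (230, 107, 71); #315a2a → (49, 90, 42).
R = 230 + 0.12 × (49 − 230) = 208.28 → 208
G = 107 + 0.12 × (90 − 107) = 104.96 → 105
B = 71 + 0.12 × (42 − 71) = 67.52 → 68

(208, 105, 68)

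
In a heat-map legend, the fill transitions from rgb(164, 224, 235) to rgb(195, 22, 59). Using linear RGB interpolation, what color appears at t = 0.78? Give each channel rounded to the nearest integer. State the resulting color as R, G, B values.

(188, 66, 98)

R = 164 + 0.78 × (195 − 164) = 164 + 0.78 × 31 = 188.18 → 188
G = 224 + 0.78 × (22 − 224) = 224 + 0.78 × -202 = 66.44 → 66
B = 235 + 0.78 × (59 − 235) = 235 + 0.78 × -176 = 97.72 → 98
So the blended color is (188, 66, 98), about #bc4262.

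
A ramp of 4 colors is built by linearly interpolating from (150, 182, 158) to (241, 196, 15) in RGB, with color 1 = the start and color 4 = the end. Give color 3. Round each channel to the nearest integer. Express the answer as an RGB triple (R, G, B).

With 4 swatches and endpoints inclusive, swatch 3 sits at t = (3 − 1)/(4 − 1) = 2/3 ≈ 0.6667.
R = 150 + 0.6667 × (241 − 150) = 210.67 → 211
G = 182 + 0.6667 × (196 − 182) = 191.334 → 191
B = 158 + 0.6667 × (15 − 158) = 62.662 → 63

(211, 191, 63)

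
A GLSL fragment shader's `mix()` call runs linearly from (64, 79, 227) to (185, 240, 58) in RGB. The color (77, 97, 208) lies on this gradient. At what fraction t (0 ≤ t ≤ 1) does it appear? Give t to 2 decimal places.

Invert the lerp on the B channel (largest span, 169): t = (208 − 227) / (58 − 227) = -19/-169 = 0.11243.
Check on R: (77 − 64)/(185 − 64) = 0.1074 ✓

0.11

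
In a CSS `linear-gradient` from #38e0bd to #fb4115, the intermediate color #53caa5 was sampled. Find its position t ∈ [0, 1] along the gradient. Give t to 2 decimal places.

0.14

Invert the lerp on the R channel (largest span, 195): t = (83 − 56) / (251 − 56) = 27/195 = 0.13846.
Check on G: (202 − 224)/(65 − 224) = 0.1384 ✓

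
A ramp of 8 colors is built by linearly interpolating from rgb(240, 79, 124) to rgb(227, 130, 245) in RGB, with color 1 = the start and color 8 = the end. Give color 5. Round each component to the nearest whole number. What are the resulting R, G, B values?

With 8 swatches and endpoints inclusive, swatch 5 sits at t = (5 − 1)/(8 − 1) = 4/7 ≈ 0.5714.
R = 240 + 0.5714 × (227 − 240) = 232.572 → 233
G = 79 + 0.5714 × (130 − 79) = 108.141 → 108
B = 124 + 0.5714 × (245 − 124) = 193.139 → 193

(233, 108, 193)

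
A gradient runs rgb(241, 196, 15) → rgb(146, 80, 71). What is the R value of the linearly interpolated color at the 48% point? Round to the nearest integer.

195

R = 241 + 0.48 × (146 − 241) = 195.4 → 195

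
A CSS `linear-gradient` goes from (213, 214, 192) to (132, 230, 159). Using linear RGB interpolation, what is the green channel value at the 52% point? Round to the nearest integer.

G = 214 + 0.52 × (230 − 214) = 222.32 → 222

222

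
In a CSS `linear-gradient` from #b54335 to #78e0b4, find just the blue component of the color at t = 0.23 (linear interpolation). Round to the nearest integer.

B₁ = 53 (from #b54335), B₂ = 180 (from #78e0b4).
B = 53 + 0.23 × (180 − 53) = 82.21 → 82

82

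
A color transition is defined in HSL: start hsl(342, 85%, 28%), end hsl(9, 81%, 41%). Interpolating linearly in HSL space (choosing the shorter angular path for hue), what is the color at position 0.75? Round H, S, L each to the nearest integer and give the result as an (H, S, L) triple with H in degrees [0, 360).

(2, 82, 38)

Hue: 9 − 342 = -333°, but |-333| > 180 so the shorter arc goes the other way: Δh = -333 + 360 = 27°.
H = 342 + 0.75 × (27) = 362.25 → 362 → 362 mod 360 = 2°
S = 85 + 0.75 × (81 − 85) = 82 → 82%
L = 28 + 0.75 × (41 − 28) = 37.75 → 38%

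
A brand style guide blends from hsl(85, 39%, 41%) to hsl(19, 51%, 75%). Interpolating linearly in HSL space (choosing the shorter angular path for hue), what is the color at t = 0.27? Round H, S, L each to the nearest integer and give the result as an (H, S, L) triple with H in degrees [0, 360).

Hue arc: Δh = 19 − 85 = -66° (|Δh| ≤ 180, already the shorter path).
H = 85 + 0.27 × (-66) = 67.18 → 67°
S = 39 + 0.27 × (51 − 39) = 42.24 → 42%
L = 41 + 0.27 × (75 − 41) = 50.18 → 50%

(67, 42, 50)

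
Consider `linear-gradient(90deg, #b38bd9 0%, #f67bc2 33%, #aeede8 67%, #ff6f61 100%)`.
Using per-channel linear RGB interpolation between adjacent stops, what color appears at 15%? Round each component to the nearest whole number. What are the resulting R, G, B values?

(209, 132, 207)

15% lies between the 0% and 33% stops, so the local fraction is t = (15 − 0)/(33 − 0) = 15/33 ≈ 0.4545.
#b38bd9 → (179, 139, 217); #f67bc2 → (246, 123, 194).
R = 179 + 0.4545 × (246 − 179) = 209.452 → 209
G = 139 + 0.4545 × (123 − 139) = 131.728 → 132
B = 217 + 0.4545 × (194 − 217) = 206.547 → 207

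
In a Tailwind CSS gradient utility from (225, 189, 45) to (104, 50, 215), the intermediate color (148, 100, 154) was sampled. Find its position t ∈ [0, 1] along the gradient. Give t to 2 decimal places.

0.64

Invert the lerp on the B channel (largest span, 170): t = (154 − 45) / (215 − 45) = 109/170 = 0.64118.
Check on R: (148 − 225)/(104 − 225) = 0.6364 ✓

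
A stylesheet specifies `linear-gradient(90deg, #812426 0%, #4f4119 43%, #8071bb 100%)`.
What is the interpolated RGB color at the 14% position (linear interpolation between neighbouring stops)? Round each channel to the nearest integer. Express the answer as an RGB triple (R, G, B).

(113, 45, 34)

14% lies between the 0% and 43% stops, so the local fraction is t = (14 − 0)/(43 − 0) = 14/43 ≈ 0.3256.
#812426 → (129, 36, 38); #4f4119 → (79, 65, 25).
R = 129 + 0.3256 × (79 − 129) = 112.72 → 113
G = 36 + 0.3256 × (65 − 36) = 45.442 → 45
B = 38 + 0.3256 × (25 − 38) = 33.767 → 34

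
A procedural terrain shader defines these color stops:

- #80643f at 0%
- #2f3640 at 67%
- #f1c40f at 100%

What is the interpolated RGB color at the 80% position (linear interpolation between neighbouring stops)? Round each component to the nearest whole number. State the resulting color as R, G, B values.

80% lies between the 67% and 100% stops, so the local fraction is t = (80 − 67)/(100 − 67) = 13/33 ≈ 0.3939.
#2f3640 → (47, 54, 64); #f1c40f → (241, 196, 15).
R = 47 + 0.3939 × (241 − 47) = 123.417 → 123
G = 54 + 0.3939 × (196 − 54) = 109.934 → 110
B = 64 + 0.3939 × (15 − 64) = 44.699 → 45

(123, 110, 45)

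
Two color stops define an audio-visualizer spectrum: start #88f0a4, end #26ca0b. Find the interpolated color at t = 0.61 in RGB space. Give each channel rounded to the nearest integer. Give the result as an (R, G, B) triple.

#88f0a4 → (136, 240, 164); #26ca0b → (38, 202, 11).
R = 136 + 0.61 × (38 − 136) = 136 + 0.61 × -98 = 76.22 → 76
G = 240 + 0.61 × (202 − 240) = 240 + 0.61 × -38 = 216.82 → 217
B = 164 + 0.61 × (11 − 164) = 164 + 0.61 × -153 = 70.67 → 71

(76, 217, 71)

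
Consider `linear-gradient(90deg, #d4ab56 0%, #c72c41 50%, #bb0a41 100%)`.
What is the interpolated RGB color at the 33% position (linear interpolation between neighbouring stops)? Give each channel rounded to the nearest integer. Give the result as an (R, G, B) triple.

(203, 87, 72)

33% lies between the 0% and 50% stops, so the local fraction is t = (33 − 0)/(50 − 0) = 33/50 ≈ 0.66.
#d4ab56 → (212, 171, 86); #c72c41 → (199, 44, 65).
R = 212 + 0.66 × (199 − 212) = 203.42 → 203
G = 171 + 0.66 × (44 − 171) = 87.18 → 87
B = 86 + 0.66 × (65 − 86) = 72.14 → 72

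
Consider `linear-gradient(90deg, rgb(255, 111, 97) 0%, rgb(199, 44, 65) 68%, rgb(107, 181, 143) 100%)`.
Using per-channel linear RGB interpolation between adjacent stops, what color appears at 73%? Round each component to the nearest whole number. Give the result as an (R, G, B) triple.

(185, 65, 77)

73% lies between the 68% and 100% stops, so the local fraction is t = (73 − 68)/(100 − 68) = 5/32 ≈ 0.1562.
R = 199 + 0.1562 × (107 − 199) = 184.63 → 185
G = 44 + 0.1562 × (181 − 44) = 65.399 → 65
B = 65 + 0.1562 × (143 − 65) = 77.184 → 77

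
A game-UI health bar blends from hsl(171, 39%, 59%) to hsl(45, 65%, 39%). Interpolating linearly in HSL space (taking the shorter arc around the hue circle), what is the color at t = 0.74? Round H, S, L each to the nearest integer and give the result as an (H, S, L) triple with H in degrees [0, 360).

(78, 58, 44)

Hue arc: Δh = 45 − 171 = -126° (|Δh| ≤ 180, already the shorter path).
H = 171 + 0.74 × (-126) = 77.76 → 78°
S = 39 + 0.74 × (65 − 39) = 58.24 → 58%
L = 59 + 0.74 × (39 − 59) = 44.2 → 44%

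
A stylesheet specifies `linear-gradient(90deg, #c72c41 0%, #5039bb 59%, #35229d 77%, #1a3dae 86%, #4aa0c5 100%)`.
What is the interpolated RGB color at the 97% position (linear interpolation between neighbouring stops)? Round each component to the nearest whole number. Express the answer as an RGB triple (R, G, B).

97% lies between the 86% and 100% stops, so the local fraction is t = (97 − 86)/(100 − 86) = 11/14 ≈ 0.7857.
#1a3dae → (26, 61, 174); #4aa0c5 → (74, 160, 197).
R = 26 + 0.7857 × (74 − 26) = 63.714 → 64
G = 61 + 0.7857 × (160 − 61) = 138.784 → 139
B = 174 + 0.7857 × (197 − 174) = 192.071 → 192

(64, 139, 192)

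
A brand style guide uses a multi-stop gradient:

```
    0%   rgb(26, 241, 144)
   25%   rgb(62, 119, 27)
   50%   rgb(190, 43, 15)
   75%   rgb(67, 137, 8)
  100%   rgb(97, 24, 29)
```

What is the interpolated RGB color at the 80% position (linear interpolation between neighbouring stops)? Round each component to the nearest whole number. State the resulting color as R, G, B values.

(73, 114, 12)

80% lies between the 75% and 100% stops, so the local fraction is t = (80 − 75)/(100 − 75) = 5/25 ≈ 0.2.
R = 67 + 0.2 × (97 − 67) = 73 → 73
G = 137 + 0.2 × (24 − 137) = 114.4 → 114
B = 8 + 0.2 × (29 − 8) = 12.2 → 12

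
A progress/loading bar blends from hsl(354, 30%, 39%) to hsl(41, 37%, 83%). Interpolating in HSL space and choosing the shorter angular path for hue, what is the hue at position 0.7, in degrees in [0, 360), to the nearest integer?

Hue: 41 − 354 = -313°, but |-313| > 180 so the shorter arc goes the other way: Δh = -313 + 360 = 47°.
H = 354 + 0.7 × (47) = 386.9 → 387 → 387 mod 360 = 27°

27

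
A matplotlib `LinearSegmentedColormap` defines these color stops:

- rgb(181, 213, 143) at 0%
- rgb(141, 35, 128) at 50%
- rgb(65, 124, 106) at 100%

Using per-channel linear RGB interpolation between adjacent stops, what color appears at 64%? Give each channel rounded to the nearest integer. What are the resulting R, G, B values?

(120, 60, 122)

64% lies between the 50% and 100% stops, so the local fraction is t = (64 − 50)/(100 − 50) = 14/50 ≈ 0.28.
R = 141 + 0.28 × (65 − 141) = 119.72 → 120
G = 35 + 0.28 × (124 − 35) = 59.92 → 60
B = 128 + 0.28 × (106 − 128) = 121.84 → 122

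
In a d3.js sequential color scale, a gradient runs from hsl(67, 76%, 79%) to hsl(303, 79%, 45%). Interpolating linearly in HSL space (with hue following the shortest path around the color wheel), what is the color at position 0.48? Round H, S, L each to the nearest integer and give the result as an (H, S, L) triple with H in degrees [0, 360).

Hue: 303 − 67 = 236°, but |236| > 180 so the shorter arc goes the other way: Δh = 236 − 360 = -124°.
H = 67 + 0.48 × (-124) = 7.48 → 7°
S = 76 + 0.48 × (79 − 76) = 77.44 → 77%
L = 79 + 0.48 × (45 − 79) = 62.68 → 63%

(7, 77, 63)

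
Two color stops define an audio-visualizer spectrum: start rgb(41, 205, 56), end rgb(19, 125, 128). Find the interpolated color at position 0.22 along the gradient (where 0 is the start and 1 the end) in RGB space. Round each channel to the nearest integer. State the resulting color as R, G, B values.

R = 41 + 0.22 × (19 − 41) = 41 + 0.22 × -22 = 36.16 → 36
G = 205 + 0.22 × (125 − 205) = 205 + 0.22 × -80 = 187.4 → 187
B = 56 + 0.22 × (128 − 56) = 56 + 0.22 × 72 = 71.84 → 72
So the blended color is (36, 187, 72), about #24bb48.

(36, 187, 72)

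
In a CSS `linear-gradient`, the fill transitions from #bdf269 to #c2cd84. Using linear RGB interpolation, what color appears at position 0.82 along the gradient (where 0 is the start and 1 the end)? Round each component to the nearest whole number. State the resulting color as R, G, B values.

(193, 212, 127)

#bdf269 → (189, 242, 105); #c2cd84 → (194, 205, 132).
R = 189 + 0.82 × (194 − 189) = 189 + 0.82 × 5 = 193.1 → 193
G = 242 + 0.82 × (205 − 242) = 242 + 0.82 × -37 = 211.66 → 212
B = 105 + 0.82 × (132 − 105) = 105 + 0.82 × 27 = 127.14 → 127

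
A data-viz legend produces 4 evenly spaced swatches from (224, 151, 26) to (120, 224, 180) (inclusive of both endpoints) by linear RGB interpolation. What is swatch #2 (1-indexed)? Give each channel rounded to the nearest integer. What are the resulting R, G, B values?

With 4 swatches and endpoints inclusive, swatch 2 sits at t = (2 − 1)/(4 − 1) = 1/3 ≈ 0.3333.
R = 224 + 0.3333 × (120 − 224) = 189.337 → 189
G = 151 + 0.3333 × (224 − 151) = 175.331 → 175
B = 26 + 0.3333 × (180 − 26) = 77.328 → 77

(189, 175, 77)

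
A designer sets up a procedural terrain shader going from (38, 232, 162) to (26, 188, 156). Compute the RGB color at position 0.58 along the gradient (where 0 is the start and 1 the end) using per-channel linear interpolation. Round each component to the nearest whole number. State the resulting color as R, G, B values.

R = 38 + 0.58 × (26 − 38) = 38 + 0.58 × -12 = 31.04 → 31
G = 232 + 0.58 × (188 − 232) = 232 + 0.58 × -44 = 206.48 → 206
B = 162 + 0.58 × (156 − 162) = 162 + 0.58 × -6 = 158.52 → 159

(31, 206, 159)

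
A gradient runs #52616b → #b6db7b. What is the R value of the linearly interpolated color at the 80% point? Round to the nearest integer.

162

R₁ = 82 (from #52616b), R₂ = 182 (from #b6db7b).
R = 82 + 0.8 × (182 − 82) = 162 → 162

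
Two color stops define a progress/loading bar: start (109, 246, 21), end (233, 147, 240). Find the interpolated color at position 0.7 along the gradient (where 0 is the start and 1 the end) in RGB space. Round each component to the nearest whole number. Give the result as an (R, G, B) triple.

R = 109 + 0.7 × (233 − 109) = 109 + 0.7 × 124 = 195.8 → 196
G = 246 + 0.7 × (147 − 246) = 246 + 0.7 × -99 = 176.7 → 177
B = 21 + 0.7 × (240 − 21) = 21 + 0.7 × 219 = 174.3 → 174

(196, 177, 174)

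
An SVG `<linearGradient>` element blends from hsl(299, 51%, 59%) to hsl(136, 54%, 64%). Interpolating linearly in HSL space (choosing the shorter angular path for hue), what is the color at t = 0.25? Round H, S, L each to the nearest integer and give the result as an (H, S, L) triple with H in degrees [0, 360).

Hue arc: Δh = 136 − 299 = -163° (|Δh| ≤ 180, already the shorter path).
H = 299 + 0.25 × (-163) = 258.25 → 258°
S = 51 + 0.25 × (54 − 51) = 51.75 → 52%
L = 59 + 0.25 × (64 − 59) = 60.25 → 60%

(258, 52, 60)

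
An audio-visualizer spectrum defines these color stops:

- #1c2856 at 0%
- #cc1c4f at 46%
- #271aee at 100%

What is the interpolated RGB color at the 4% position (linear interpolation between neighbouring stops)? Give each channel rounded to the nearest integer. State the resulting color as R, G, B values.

(43, 39, 85)

4% lies between the 0% and 46% stops, so the local fraction is t = (4 − 0)/(46 − 0) = 4/46 ≈ 0.087.
#1c2856 → (28, 40, 86); #cc1c4f → (204, 28, 79).
R = 28 + 0.087 × (204 − 28) = 43.312 → 43
G = 40 + 0.087 × (28 − 40) = 38.956 → 39
B = 86 + 0.087 × (79 − 86) = 85.391 → 85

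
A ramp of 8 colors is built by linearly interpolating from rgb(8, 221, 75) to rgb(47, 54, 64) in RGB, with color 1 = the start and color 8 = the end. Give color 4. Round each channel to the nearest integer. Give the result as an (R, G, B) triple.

(25, 149, 70)

With 8 swatches and endpoints inclusive, swatch 4 sits at t = (4 − 1)/(8 − 1) = 3/7 ≈ 0.4286.
R = 8 + 0.4286 × (47 − 8) = 24.715 → 25
G = 221 + 0.4286 × (54 − 221) = 149.424 → 149
B = 75 + 0.4286 × (64 − 75) = 70.285 → 70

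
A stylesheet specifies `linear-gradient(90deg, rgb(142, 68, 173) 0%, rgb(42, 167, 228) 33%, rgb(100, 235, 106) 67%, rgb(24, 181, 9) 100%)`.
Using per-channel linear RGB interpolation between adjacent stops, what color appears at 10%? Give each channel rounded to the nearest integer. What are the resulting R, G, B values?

10% lies between the 0% and 33% stops, so the local fraction is t = (10 − 0)/(33 − 0) = 10/33 ≈ 0.303.
R = 142 + 0.303 × (42 − 142) = 111.7 → 112
G = 68 + 0.303 × (167 − 68) = 97.997 → 98
B = 173 + 0.303 × (228 − 173) = 189.665 → 190

(112, 98, 190)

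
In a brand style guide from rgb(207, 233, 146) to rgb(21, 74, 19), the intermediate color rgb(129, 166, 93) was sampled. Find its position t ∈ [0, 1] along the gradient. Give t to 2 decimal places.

0.42

Invert the lerp on the R channel (largest span, 186): t = (129 − 207) / (21 − 207) = -78/-186 = 0.41935.
Check on G: (166 − 233)/(74 − 233) = 0.4214 ✓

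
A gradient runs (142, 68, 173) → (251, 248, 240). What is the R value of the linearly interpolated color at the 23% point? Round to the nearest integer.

167

R = 142 + 0.23 × (251 − 142) = 167.07 → 167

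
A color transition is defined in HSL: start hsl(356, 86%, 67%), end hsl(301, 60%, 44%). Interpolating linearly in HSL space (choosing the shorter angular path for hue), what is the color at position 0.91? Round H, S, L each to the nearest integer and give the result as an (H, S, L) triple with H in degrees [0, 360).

Hue arc: Δh = 301 − 356 = -55° (|Δh| ≤ 180, already the shorter path).
H = 356 + 0.91 × (-55) = 305.95 → 306°
S = 86 + 0.91 × (60 − 86) = 62.34 → 62%
L = 67 + 0.91 × (44 − 67) = 46.07 → 46%

(306, 62, 46)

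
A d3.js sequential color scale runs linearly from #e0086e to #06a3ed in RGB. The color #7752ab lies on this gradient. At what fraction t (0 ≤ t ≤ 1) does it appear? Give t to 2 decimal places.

Invert the lerp on the R channel (largest span, 218): t = (119 − 224) / (6 − 224) = -105/-218 = 0.48165.
Check on G: (82 − 8)/(163 − 8) = 0.4774 ✓

0.48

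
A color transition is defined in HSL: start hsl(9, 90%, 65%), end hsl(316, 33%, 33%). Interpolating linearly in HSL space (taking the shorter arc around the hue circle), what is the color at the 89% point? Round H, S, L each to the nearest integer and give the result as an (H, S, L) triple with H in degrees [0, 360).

(322, 39, 37)

Hue: 316 − 9 = 307°, but |307| > 180 so the shorter arc goes the other way: Δh = 307 − 360 = -53°.
H = 9 + 0.89 × (-53) = -38.17 → -38 → -38 mod 360 = 322°
S = 90 + 0.89 × (33 − 90) = 39.27 → 39%
L = 65 + 0.89 × (33 − 65) = 36.52 → 37%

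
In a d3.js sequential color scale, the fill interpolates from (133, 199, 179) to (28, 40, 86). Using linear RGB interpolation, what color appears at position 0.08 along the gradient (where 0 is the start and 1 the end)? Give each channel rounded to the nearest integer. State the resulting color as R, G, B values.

R = 133 + 0.08 × (28 − 133) = 133 + 0.08 × -105 = 124.6 → 125
G = 199 + 0.08 × (40 − 199) = 199 + 0.08 × -159 = 186.28 → 186
B = 179 + 0.08 × (86 − 179) = 179 + 0.08 × -93 = 171.56 → 172

(125, 186, 172)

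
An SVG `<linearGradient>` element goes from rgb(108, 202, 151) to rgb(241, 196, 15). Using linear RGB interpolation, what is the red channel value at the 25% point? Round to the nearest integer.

141

R = 108 + 0.25 × (241 − 108) = 141.25 → 141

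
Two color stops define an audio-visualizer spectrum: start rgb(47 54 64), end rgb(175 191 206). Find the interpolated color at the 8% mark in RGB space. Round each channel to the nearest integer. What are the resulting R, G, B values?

8% corresponds to t = 0.08.
R = 47 + 0.08 × (175 − 47) = 47 + 0.08 × 128 = 57.24 → 57
G = 54 + 0.08 × (191 − 54) = 54 + 0.08 × 137 = 64.96 → 65
B = 64 + 0.08 × (206 − 64) = 64 + 0.08 × 142 = 75.36 → 75

(57, 65, 75)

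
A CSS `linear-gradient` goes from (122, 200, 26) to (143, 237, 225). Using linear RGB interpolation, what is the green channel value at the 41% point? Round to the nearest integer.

G = 200 + 0.41 × (237 − 200) = 215.17 → 215

215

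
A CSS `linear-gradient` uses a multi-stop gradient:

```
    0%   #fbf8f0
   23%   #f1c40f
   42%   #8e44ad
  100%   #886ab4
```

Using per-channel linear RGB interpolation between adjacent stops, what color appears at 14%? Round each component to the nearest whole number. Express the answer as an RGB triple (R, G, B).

(245, 216, 103)

14% lies between the 0% and 23% stops, so the local fraction is t = (14 − 0)/(23 − 0) = 14/23 ≈ 0.6087.
#fbf8f0 → (251, 248, 240); #f1c40f → (241, 196, 15).
R = 251 + 0.6087 × (241 − 251) = 244.913 → 245
G = 248 + 0.6087 × (196 − 248) = 216.348 → 216
B = 240 + 0.6087 × (15 − 240) = 103.042 → 103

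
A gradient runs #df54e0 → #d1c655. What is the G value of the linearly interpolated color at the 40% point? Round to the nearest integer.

G₁ = 84 (from #df54e0), G₂ = 198 (from #d1c655).
G = 84 + 0.4 × (198 − 84) = 129.6 → 130

130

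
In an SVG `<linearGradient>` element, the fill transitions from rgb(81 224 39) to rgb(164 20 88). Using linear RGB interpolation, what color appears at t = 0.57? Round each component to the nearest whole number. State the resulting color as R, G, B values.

(128, 108, 67)

R = 81 + 0.57 × (164 − 81) = 81 + 0.57 × 83 = 128.31 → 128
G = 224 + 0.57 × (20 − 224) = 224 + 0.57 × -204 = 107.72 → 108
B = 39 + 0.57 × (88 − 39) = 39 + 0.57 × 49 = 66.93 → 67
So the blended color is (128, 108, 67), about #806c43.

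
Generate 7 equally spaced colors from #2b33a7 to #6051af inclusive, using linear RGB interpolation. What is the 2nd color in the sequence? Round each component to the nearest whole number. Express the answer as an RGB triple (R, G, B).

(52, 56, 168)

With 7 swatches and endpoints inclusive, swatch 2 sits at t = (2 − 1)/(7 − 1) = 1/6 ≈ 0.1667.
#2b33a7 → (43, 51, 167); #6051af → (96, 81, 175).
R = 43 + 0.1667 × (96 − 43) = 51.835 → 52
G = 51 + 0.1667 × (81 − 51) = 56.001 → 56
B = 167 + 0.1667 × (175 − 167) = 168.334 → 168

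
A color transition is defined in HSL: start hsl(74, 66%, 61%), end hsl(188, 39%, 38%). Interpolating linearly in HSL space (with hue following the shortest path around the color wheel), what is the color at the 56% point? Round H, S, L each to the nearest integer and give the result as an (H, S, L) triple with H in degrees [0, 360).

Hue arc: Δh = 188 − 74 = 114° (|Δh| ≤ 180, already the shorter path).
H = 74 + 0.56 × (114) = 137.84 → 138°
S = 66 + 0.56 × (39 − 66) = 50.88 → 51%
L = 61 + 0.56 × (38 − 61) = 48.12 → 48%

(138, 51, 48)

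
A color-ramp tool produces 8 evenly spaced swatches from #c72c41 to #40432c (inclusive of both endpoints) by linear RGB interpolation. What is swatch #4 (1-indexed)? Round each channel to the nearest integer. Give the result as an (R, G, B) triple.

With 8 swatches and endpoints inclusive, swatch 4 sits at t = (4 − 1)/(8 − 1) = 3/7 ≈ 0.4286.
#c72c41 → (199, 44, 65); #40432c → (64, 67, 44).
R = 199 + 0.4286 × (64 − 199) = 141.139 → 141
G = 44 + 0.4286 × (67 − 44) = 53.858 → 54
B = 65 + 0.4286 × (44 − 65) = 55.999 → 56

(141, 54, 56)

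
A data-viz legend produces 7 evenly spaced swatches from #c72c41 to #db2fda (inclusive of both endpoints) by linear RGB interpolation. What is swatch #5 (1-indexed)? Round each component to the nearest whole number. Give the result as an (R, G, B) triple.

(212, 46, 167)

With 7 swatches and endpoints inclusive, swatch 5 sits at t = (5 − 1)/(7 − 1) = 4/6 ≈ 0.6667.
#c72c41 → (199, 44, 65); #db2fda → (219, 47, 218).
R = 199 + 0.6667 × (219 − 199) = 212.334 → 212
G = 44 + 0.6667 × (47 − 44) = 46 → 46
B = 65 + 0.6667 × (218 − 65) = 167.005 → 167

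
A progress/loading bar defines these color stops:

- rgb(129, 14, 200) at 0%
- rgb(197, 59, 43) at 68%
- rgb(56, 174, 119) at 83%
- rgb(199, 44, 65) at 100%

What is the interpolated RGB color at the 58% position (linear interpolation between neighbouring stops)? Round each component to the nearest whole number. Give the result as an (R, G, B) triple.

(187, 52, 66)

58% lies between the 0% and 68% stops, so the local fraction is t = (58 − 0)/(68 − 0) = 58/68 ≈ 0.8529.
R = 129 + 0.8529 × (197 − 129) = 186.997 → 187
G = 14 + 0.8529 × (59 − 14) = 52.38 → 52
B = 200 + 0.8529 × (43 − 200) = 66.095 → 66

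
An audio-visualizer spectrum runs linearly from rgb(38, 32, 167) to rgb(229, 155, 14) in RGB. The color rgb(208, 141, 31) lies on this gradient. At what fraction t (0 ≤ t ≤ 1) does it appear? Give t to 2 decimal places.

Invert the lerp on the R channel (largest span, 191): t = (208 − 38) / (229 − 38) = 170/191 = 0.89005.
Check on G: (141 − 32)/(155 − 32) = 0.8862 ✓

0.89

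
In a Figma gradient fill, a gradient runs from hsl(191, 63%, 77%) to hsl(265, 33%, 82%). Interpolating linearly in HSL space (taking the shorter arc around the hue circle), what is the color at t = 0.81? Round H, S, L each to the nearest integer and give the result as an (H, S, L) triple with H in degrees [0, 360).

Hue arc: Δh = 265 − 191 = 74° (|Δh| ≤ 180, already the shorter path).
H = 191 + 0.81 × (74) = 250.94 → 251°
S = 63 + 0.81 × (33 − 63) = 38.7 → 39%
L = 77 + 0.81 × (82 − 77) = 81.05 → 81%

(251, 39, 81)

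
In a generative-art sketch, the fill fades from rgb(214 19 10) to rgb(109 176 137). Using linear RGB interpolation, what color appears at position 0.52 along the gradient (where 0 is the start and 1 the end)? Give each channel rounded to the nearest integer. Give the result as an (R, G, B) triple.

R = 214 + 0.52 × (109 − 214) = 214 + 0.52 × -105 = 159.4 → 159
G = 19 + 0.52 × (176 − 19) = 19 + 0.52 × 157 = 100.64 → 101
B = 10 + 0.52 × (137 − 10) = 10 + 0.52 × 127 = 76.04 → 76
So the blended color is (159, 101, 76), about #9f654c.

(159, 101, 76)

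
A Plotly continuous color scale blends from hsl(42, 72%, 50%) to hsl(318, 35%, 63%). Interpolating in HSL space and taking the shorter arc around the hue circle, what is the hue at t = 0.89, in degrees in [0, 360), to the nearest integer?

Hue: 318 − 42 = 276°, but |276| > 180 so the shorter arc goes the other way: Δh = 276 − 360 = -84°.
H = 42 + 0.89 × (-84) = -32.76 → -33 → -33 mod 360 = 327°

327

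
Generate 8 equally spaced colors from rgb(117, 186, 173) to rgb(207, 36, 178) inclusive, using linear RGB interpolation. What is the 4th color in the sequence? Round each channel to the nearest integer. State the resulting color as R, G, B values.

With 8 swatches and endpoints inclusive, swatch 4 sits at t = (4 − 1)/(8 − 1) = 3/7 ≈ 0.4286.
R = 117 + 0.4286 × (207 − 117) = 155.574 → 156
G = 186 + 0.4286 × (36 − 186) = 121.71 → 122
B = 173 + 0.4286 × (178 − 173) = 175.143 → 175

(156, 122, 175)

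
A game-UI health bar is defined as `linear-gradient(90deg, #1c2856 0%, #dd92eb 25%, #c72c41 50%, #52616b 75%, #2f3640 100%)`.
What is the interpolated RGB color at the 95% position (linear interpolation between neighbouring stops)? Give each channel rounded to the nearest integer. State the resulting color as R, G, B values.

95% lies between the 75% and 100% stops, so the local fraction is t = (95 − 75)/(100 − 75) = 20/25 ≈ 0.8.
#52616b → (82, 97, 107); #2f3640 → (47, 54, 64).
R = 82 + 0.8 × (47 − 82) = 54 → 54
G = 97 + 0.8 × (54 − 97) = 62.6 → 63
B = 107 + 0.8 × (64 − 107) = 72.6 → 73

(54, 63, 73)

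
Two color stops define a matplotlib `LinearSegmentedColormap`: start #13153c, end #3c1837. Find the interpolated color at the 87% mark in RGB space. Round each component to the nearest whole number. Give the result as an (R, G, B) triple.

#13153c → (19, 21, 60); #3c1837 → (60, 24, 55).
87% corresponds to t = 0.87.
R = 19 + 0.87 × (60 − 19) = 19 + 0.87 × 41 = 54.67 → 55
G = 21 + 0.87 × (24 − 21) = 21 + 0.87 × 3 = 23.61 → 24
B = 60 + 0.87 × (55 − 60) = 60 + 0.87 × -5 = 55.65 → 56

(55, 24, 56)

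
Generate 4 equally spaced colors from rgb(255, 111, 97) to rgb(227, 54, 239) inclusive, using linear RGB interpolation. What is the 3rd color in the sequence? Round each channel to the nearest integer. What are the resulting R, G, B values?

With 4 swatches and endpoints inclusive, swatch 3 sits at t = (3 − 1)/(4 − 1) = 2/3 ≈ 0.6667.
R = 255 + 0.6667 × (227 − 255) = 236.332 → 236
G = 111 + 0.6667 × (54 − 111) = 72.998 → 73
B = 97 + 0.6667 × (239 − 97) = 191.671 → 192

(236, 73, 192)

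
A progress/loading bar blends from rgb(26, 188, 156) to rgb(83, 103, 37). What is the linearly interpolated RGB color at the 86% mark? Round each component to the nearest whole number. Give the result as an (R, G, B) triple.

(75, 115, 54)

86% corresponds to t = 0.86.
R = 26 + 0.86 × (83 − 26) = 26 + 0.86 × 57 = 75.02 → 75
G = 188 + 0.86 × (103 − 188) = 188 + 0.86 × -85 = 114.9 → 115
B = 156 + 0.86 × (37 − 156) = 156 + 0.86 × -119 = 53.66 → 54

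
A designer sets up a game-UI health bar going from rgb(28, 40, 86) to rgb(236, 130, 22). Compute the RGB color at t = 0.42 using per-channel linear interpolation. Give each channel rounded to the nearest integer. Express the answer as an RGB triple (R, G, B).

R = 28 + 0.42 × (236 − 28) = 28 + 0.42 × 208 = 115.36 → 115
G = 40 + 0.42 × (130 − 40) = 40 + 0.42 × 90 = 77.8 → 78
B = 86 + 0.42 × (22 − 86) = 86 + 0.42 × -64 = 59.12 → 59

(115, 78, 59)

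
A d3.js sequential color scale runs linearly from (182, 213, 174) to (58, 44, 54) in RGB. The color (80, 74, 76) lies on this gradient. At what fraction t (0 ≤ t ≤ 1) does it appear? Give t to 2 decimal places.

Invert the lerp on the G channel (largest span, 169): t = (74 − 213) / (44 − 213) = -139/-169 = 0.82249.
Check on R: (80 − 182)/(58 − 182) = 0.8226 ✓

0.82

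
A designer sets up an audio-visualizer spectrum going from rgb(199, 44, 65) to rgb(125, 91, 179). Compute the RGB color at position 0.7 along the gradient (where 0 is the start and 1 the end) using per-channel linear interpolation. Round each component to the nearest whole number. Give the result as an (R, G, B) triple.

(147, 77, 145)

R = 199 + 0.7 × (125 − 199) = 199 + 0.7 × -74 = 147.2 → 147
G = 44 + 0.7 × (91 − 44) = 44 + 0.7 × 47 = 76.9 → 77
B = 65 + 0.7 × (179 − 65) = 65 + 0.7 × 114 = 144.8 → 145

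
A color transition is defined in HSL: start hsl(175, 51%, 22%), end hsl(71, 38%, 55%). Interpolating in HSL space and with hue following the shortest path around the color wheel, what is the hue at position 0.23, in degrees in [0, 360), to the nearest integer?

151

Hue arc: Δh = 71 − 175 = -104° (|Δh| ≤ 180, already the shorter path).
H = 175 + 0.23 × (-104) = 151.08 → 151°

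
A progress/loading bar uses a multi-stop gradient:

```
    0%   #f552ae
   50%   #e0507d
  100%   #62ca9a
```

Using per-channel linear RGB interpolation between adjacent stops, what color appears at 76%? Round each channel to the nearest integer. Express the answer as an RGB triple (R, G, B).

76% lies between the 50% and 100% stops, so the local fraction is t = (76 − 50)/(100 − 50) = 26/50 ≈ 0.52.
#e0507d → (224, 80, 125); #62ca9a → (98, 202, 154).
R = 224 + 0.52 × (98 − 224) = 158.48 → 158
G = 80 + 0.52 × (202 − 80) = 143.44 → 143
B = 125 + 0.52 × (154 − 125) = 140.08 → 140

(158, 143, 140)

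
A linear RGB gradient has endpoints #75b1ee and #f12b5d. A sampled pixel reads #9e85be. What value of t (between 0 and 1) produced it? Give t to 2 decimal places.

0.33

Invert the lerp on the B channel (largest span, 145): t = (190 − 238) / (93 − 238) = -48/-145 = 0.33103.
Check on R: (158 − 117)/(241 − 117) = 0.3306 ✓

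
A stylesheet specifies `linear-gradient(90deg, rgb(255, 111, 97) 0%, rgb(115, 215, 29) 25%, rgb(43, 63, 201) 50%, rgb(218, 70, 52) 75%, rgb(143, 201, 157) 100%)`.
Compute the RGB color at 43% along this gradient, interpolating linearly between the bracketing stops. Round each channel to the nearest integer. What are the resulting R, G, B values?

(63, 106, 153)

43% lies between the 25% and 50% stops, so the local fraction is t = (43 − 25)/(50 − 25) = 18/25 ≈ 0.72.
R = 115 + 0.72 × (43 − 115) = 63.16 → 63
G = 215 + 0.72 × (63 − 215) = 105.56 → 106
B = 29 + 0.72 × (201 − 29) = 152.84 → 153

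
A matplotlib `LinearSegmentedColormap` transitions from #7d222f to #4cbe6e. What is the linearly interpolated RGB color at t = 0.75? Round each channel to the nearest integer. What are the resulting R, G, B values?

(88, 151, 94)

#7d222f → (125, 34, 47); #4cbe6e → (76, 190, 110).
R = 125 + 0.75 × (76 − 125) = 125 + 0.75 × -49 = 88.25 → 88
G = 34 + 0.75 × (190 − 34) = 34 + 0.75 × 156 = 151 → 151
B = 47 + 0.75 × (110 − 47) = 47 + 0.75 × 63 = 94.25 → 94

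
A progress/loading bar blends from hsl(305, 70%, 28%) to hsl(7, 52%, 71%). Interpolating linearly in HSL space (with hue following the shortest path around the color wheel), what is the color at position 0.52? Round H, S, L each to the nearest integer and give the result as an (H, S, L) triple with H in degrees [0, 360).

(337, 61, 50)

Hue: 7 − 305 = -298°, but |-298| > 180 so the shorter arc goes the other way: Δh = -298 + 360 = 62°.
H = 305 + 0.52 × (62) = 337.24 → 337°
S = 70 + 0.52 × (52 − 70) = 60.64 → 61%
L = 28 + 0.52 × (71 − 28) = 50.36 → 50%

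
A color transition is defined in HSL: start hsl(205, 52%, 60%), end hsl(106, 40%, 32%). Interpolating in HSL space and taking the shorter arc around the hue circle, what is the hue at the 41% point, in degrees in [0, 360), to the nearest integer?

164

Hue arc: Δh = 106 − 205 = -99° (|Δh| ≤ 180, already the shorter path).
H = 205 + 0.41 × (-99) = 164.41 → 164°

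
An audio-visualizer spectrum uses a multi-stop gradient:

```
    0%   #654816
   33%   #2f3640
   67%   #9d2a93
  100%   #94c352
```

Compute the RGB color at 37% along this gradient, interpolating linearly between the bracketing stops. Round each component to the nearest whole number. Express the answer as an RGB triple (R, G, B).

37% lies between the 33% and 67% stops, so the local fraction is t = (37 − 33)/(67 − 33) = 4/34 ≈ 0.1176.
#2f3640 → (47, 54, 64); #9d2a93 → (157, 42, 147).
R = 47 + 0.1176 × (157 − 47) = 59.936 → 60
G = 54 + 0.1176 × (42 − 54) = 52.589 → 53
B = 64 + 0.1176 × (147 − 64) = 73.761 → 74

(60, 53, 74)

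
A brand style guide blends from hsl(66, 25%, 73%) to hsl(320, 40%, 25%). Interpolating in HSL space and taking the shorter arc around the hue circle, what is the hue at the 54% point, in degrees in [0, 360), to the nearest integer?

9

Hue: 320 − 66 = 254°, but |254| > 180 so the shorter arc goes the other way: Δh = 254 − 360 = -106°.
H = 66 + 0.54 × (-106) = 8.76 → 9°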